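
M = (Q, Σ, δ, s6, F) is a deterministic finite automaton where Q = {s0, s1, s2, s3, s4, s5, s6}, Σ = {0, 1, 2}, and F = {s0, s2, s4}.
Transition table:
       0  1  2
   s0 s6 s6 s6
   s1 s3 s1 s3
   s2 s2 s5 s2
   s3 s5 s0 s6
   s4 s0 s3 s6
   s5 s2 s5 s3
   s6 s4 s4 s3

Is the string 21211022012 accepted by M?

s6 --2--> s3
s3 --1--> s0
s0 --2--> s6
s6 --1--> s4
s4 --1--> s3
s3 --0--> s5
s5 --2--> s3
s3 --2--> s6
s6 --0--> s4
s4 --1--> s3
s3 --2--> s6
End in state s6, which is not an accepting state.

rejected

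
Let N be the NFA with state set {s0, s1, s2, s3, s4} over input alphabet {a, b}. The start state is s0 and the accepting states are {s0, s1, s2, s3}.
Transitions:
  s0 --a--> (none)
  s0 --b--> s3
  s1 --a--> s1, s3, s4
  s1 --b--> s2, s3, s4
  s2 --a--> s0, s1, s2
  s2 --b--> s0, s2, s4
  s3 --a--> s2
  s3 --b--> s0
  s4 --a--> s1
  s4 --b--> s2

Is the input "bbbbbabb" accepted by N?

accepted

Start: {s0}
read b: {s3}
read b: {s0}
read b: {s3}
read b: {s0}
read b: {s3}
read a: {s2}
read b: {s0, s2, s4}
read b: {s0, s2, s3, s4}
Reachable ∩ accepting = {s0, s2, s3} — nonempty.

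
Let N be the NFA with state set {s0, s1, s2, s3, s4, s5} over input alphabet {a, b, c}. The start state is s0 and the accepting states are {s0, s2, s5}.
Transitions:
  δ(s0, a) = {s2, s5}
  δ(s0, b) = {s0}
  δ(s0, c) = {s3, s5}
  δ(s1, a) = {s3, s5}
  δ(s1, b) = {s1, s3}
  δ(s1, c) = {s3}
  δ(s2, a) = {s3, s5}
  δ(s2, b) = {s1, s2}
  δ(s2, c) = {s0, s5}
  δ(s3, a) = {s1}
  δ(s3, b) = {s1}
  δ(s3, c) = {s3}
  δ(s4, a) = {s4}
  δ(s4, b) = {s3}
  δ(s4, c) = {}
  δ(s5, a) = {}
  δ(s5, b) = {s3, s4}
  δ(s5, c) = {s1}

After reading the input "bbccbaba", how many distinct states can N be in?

4

Start: {s0}
read b: {s0}
read b: {s0}
read c: {s3, s5}
read c: {s1, s3}
read b: {s1, s3}
read a: {s1, s3, s5}
read b: {s1, s3, s4}
read a: {s1, s3, s4, s5}
Final reachable set {s1, s3, s4, s5} has 4 states.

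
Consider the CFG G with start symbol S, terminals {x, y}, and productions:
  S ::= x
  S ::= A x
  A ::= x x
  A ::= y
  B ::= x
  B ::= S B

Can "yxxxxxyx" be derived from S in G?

no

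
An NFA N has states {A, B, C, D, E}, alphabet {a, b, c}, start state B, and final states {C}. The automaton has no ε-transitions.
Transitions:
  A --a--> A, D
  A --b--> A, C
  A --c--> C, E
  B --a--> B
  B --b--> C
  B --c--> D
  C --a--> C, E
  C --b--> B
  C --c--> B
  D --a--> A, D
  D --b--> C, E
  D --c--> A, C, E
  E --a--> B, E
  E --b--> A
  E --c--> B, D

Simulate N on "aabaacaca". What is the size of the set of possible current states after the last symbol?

Start: {B}
read a: {B}
read a: {B}
read b: {C}
read a: {C, E}
read a: {B, C, E}
read c: {B, D}
read a: {A, B, D}
read c: {A, C, D, E}
read a: {A, B, C, D, E}
Final reachable set {A, B, C, D, E} has 5 states.

5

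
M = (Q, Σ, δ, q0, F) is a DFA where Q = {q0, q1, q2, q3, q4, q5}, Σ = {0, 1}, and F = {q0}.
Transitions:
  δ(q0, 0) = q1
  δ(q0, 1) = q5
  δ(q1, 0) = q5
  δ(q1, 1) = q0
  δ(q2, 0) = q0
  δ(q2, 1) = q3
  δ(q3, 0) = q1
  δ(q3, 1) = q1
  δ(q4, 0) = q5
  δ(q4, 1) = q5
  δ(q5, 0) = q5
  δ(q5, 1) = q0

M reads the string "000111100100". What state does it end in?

q0 --0--> q1
q1 --0--> q5
q5 --0--> q5
q5 --1--> q0
q0 --1--> q5
q5 --1--> q0
q0 --1--> q5
q5 --0--> q5
q5 --0--> q5
q5 --1--> q0
q0 --0--> q1
q1 --0--> q5

q5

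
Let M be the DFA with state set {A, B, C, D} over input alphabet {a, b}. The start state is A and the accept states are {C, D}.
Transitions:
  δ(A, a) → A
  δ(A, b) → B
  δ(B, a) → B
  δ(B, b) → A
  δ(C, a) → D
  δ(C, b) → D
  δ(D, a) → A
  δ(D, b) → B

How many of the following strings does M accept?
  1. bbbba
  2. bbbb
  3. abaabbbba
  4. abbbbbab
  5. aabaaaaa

bbbba: rejected
bbbb: rejected
abaabbbba: rejected
abbbbbab: rejected
aabaaaaa: rejected

0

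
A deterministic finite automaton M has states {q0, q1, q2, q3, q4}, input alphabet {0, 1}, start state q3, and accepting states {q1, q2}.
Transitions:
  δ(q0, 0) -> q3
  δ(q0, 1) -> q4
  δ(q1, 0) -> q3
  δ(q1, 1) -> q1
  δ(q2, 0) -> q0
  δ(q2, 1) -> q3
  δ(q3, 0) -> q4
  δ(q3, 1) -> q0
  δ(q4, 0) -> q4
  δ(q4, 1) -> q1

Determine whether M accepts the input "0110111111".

accepted

q3 --0--> q4
q4 --1--> q1
q1 --1--> q1
q1 --0--> q3
q3 --1--> q0
q0 --1--> q4
q4 --1--> q1
q1 --1--> q1
q1 --1--> q1
q1 --1--> q1
End in state q1, which is an accepting state.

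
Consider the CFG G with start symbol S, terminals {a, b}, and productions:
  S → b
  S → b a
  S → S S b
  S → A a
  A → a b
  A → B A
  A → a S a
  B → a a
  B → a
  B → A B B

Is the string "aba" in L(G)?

yes

S ⇒ Aa ⇒ aba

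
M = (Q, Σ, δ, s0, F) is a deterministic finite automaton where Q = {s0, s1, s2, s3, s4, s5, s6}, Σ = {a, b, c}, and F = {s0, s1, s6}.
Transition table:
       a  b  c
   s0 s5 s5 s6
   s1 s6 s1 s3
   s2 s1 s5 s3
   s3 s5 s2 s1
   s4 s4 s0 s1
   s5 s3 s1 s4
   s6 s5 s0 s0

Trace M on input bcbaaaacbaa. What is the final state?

s5

s0 --b--> s5
s5 --c--> s4
s4 --b--> s0
s0 --a--> s5
s5 --a--> s3
s3 --a--> s5
s5 --a--> s3
s3 --c--> s1
s1 --b--> s1
s1 --a--> s6
s6 --a--> s5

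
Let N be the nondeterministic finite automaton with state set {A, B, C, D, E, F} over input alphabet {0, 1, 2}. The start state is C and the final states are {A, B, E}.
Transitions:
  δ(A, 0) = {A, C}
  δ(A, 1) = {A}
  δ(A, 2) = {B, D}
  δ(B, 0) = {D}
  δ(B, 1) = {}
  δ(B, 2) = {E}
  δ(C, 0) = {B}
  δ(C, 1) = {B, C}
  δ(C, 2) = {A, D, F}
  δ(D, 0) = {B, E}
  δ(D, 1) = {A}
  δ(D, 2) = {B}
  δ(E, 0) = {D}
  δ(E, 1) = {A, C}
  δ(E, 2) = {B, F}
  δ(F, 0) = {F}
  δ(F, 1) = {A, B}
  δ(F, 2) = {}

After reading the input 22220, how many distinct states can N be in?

2

Start: {C}
read 2: {A, D, F}
read 2: {B, D}
read 2: {B, E}
read 2: {B, E, F}
read 0: {D, F}
Final reachable set {D, F} has 2 states.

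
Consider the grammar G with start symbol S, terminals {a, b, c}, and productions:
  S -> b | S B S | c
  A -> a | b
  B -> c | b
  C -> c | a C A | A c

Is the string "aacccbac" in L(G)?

no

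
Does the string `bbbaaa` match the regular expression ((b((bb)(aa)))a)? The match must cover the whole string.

yes

Split as bbbaa·a: (b((bb)(aa))) matches bbbaa and a matches a.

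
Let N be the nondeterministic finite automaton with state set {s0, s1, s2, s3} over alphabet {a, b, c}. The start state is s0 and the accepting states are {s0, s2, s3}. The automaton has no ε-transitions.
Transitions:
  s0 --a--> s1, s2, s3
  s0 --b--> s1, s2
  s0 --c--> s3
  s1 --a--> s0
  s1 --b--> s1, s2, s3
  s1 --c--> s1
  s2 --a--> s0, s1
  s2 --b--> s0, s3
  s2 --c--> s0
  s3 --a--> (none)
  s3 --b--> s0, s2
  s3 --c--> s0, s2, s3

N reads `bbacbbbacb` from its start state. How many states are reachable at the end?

4

Start: {s0}
read b: {s1, s2}
read b: {s0, s1, s2, s3}
read a: {s0, s1, s2, s3}
read c: {s0, s1, s2, s3}
read b: {s0, s1, s2, s3}
read b: {s0, s1, s2, s3}
read b: {s0, s1, s2, s3}
read a: {s0, s1, s2, s3}
read c: {s0, s1, s2, s3}
read b: {s0, s1, s2, s3}
Final reachable set {s0, s1, s2, s3} has 4 states.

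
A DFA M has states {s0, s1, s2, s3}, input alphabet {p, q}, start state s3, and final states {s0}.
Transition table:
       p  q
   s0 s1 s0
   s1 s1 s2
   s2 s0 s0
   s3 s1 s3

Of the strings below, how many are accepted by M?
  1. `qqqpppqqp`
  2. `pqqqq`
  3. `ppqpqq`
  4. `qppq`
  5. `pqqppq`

`qqqpppqqp`: rejected
`pqqqq`: accepted
`ppqpqq`: accepted
`qppq`: rejected
`pqqppq`: rejected

2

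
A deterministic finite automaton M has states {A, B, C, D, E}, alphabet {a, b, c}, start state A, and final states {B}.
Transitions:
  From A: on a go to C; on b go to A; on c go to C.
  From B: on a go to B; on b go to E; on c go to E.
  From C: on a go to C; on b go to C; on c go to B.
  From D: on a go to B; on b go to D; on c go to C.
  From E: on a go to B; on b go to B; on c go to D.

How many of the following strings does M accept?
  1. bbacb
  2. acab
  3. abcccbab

bbacb: rejected
acab: rejected
abcccbab: rejected

0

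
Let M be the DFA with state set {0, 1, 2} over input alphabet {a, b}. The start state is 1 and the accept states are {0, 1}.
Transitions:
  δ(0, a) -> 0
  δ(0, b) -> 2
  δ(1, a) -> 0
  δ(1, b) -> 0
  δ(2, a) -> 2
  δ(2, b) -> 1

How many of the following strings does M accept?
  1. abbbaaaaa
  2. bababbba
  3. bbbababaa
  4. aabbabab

abbbaaaaa: accepted
bababbba: rejected
bbbababaa: accepted
aabbabab: accepted

3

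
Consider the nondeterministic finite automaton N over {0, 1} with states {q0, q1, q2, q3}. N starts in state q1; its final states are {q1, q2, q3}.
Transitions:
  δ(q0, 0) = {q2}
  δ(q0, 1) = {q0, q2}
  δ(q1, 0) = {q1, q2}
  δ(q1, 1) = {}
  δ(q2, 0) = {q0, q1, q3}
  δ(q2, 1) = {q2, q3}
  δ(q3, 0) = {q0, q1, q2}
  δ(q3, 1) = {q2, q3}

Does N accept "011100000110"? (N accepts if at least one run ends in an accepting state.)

Start: {q1}
read 0: {q1, q2}
read 1: {q2, q3}
read 1: {q2, q3}
read 1: {q2, q3}
read 0: {q0, q1, q2, q3}
read 0: {q0, q1, q2, q3}
read 0: {q0, q1, q2, q3}
read 0: {q0, q1, q2, q3}
read 0: {q0, q1, q2, q3}
read 1: {q0, q2, q3}
read 1: {q0, q2, q3}
read 0: {q0, q1, q2, q3}
Reachable ∩ accepting = {q1, q2, q3} — nonempty.

accepted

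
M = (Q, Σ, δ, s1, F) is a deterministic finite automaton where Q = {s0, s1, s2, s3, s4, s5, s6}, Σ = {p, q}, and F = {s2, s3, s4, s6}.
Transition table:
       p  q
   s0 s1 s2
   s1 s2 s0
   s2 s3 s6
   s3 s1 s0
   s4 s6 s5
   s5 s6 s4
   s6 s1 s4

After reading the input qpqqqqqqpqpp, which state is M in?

s1

s1 --q--> s0
s0 --p--> s1
s1 --q--> s0
s0 --q--> s2
s2 --q--> s6
s6 --q--> s4
s4 --q--> s5
s5 --q--> s4
s4 --p--> s6
s6 --q--> s4
s4 --p--> s6
s6 --p--> s1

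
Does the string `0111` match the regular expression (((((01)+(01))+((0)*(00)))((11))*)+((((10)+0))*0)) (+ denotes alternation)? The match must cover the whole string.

The left alternative ((((01)+(01))+((0)*(00)))((11))*) matches 0111.

yes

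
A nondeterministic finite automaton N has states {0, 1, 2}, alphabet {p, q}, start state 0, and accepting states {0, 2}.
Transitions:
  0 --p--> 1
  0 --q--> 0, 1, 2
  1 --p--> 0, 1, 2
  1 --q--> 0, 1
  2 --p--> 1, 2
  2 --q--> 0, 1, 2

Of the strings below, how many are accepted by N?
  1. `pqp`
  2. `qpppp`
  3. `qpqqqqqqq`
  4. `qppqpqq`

4

`pqp`: accepted
`qpppp`: accepted
`qpqqqqqqq`: accepted
`qppqpqq`: accepted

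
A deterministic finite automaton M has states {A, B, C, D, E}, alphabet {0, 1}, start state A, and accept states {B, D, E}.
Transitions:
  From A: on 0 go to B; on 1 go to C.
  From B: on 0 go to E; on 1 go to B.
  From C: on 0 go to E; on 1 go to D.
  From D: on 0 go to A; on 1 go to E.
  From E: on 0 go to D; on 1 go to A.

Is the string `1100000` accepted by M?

A --1--> C
C --1--> D
D --0--> A
A --0--> B
B --0--> E
E --0--> D
D --0--> A
End in state A, which is not an accepting state.

rejected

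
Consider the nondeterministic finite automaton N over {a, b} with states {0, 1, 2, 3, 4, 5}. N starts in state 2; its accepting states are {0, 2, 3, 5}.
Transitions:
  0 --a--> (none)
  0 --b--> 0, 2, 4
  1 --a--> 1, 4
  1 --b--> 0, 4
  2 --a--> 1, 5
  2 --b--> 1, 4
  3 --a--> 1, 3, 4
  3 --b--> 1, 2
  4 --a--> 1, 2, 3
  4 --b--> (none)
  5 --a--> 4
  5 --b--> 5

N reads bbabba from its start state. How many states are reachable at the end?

5

Start: {2}
read b: {1, 4}
read b: {0, 4}
read a: {1, 2, 3}
read b: {0, 1, 2, 4}
read b: {0, 1, 2, 4}
read a: {1, 2, 3, 4, 5}
Final reachable set {1, 2, 3, 4, 5} has 5 states.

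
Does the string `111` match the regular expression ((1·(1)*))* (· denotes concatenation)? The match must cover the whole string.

yes

Split into 3 pieces 1 · 1 · 1; each matches (1·(1)*).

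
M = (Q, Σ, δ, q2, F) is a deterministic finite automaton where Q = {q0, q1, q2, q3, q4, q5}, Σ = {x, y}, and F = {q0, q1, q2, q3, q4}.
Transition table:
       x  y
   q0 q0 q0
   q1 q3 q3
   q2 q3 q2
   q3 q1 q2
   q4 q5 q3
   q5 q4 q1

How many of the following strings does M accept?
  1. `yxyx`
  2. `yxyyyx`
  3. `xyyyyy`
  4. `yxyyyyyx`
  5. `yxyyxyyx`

`yxyx`: accepted
`yxyyyx`: accepted
`xyyyyy`: accepted
`yxyyyyyx`: accepted
`yxyyxyyx`: accepted

5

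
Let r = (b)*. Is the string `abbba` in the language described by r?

no

abbba cannot be split into zero or more pieces each matching b.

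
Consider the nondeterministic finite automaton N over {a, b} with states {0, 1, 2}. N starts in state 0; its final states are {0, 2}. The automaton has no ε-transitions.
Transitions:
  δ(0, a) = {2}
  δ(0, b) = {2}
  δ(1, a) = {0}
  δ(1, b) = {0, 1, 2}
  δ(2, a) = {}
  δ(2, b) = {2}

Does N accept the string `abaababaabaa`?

Start: {0}
read a: {2}
read b: {2}
read a: {}
The reachable set is empty and stays empty for the remaining 9 symbols.
Reachable ∩ accepting = {} — empty.

rejected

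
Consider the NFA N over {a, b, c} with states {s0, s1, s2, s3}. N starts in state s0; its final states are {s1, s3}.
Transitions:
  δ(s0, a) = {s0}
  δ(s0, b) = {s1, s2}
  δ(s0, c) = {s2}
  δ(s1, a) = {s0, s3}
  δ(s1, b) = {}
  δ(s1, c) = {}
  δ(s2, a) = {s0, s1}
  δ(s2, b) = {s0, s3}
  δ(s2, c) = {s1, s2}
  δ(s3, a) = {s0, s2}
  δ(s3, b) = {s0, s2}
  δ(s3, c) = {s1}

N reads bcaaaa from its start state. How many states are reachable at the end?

3

Start: {s0}
read b: {s1, s2}
read c: {s1, s2}
read a: {s0, s1, s3}
read a: {s0, s2, s3}
read a: {s0, s1, s2}
read a: {s0, s1, s3}
Final reachable set {s0, s1, s3} has 3 states.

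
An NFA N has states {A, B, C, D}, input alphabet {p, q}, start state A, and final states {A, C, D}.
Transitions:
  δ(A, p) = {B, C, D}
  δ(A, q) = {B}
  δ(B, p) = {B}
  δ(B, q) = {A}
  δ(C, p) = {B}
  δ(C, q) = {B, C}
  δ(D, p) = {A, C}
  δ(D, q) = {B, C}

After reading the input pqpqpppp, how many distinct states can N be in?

Start: {A}
read p: {B, C, D}
read q: {A, B, C}
read p: {B, C, D}
read q: {A, B, C}
read p: {B, C, D}
read p: {A, B, C}
read p: {B, C, D}
read p: {A, B, C}
Final reachable set {A, B, C} has 3 states.

3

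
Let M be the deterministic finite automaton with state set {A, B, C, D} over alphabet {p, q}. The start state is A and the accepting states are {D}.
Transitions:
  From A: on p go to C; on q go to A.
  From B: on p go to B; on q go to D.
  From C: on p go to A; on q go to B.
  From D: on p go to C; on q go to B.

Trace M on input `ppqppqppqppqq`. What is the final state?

A

A --p--> C
C --p--> A
A --q--> A
A --p--> C
C --p--> A
A --q--> A
A --p--> C
C --p--> A
A --q--> A
A --p--> C
C --p--> A
A --q--> A
A --q--> A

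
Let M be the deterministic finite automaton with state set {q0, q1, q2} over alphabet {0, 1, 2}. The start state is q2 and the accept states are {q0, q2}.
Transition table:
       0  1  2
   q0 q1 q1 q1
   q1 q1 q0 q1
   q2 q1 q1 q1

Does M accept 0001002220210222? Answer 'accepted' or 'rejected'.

rejected

q2 --0--> q1
q1 --0--> q1
q1 --0--> q1
q1 --1--> q0
q0 --0--> q1
q1 --0--> q1
q1 --2--> q1
q1 --2--> q1
q1 --2--> q1
q1 --0--> q1
q1 --2--> q1
q1 --1--> q0
q0 --0--> q1
q1 --2--> q1
q1 --2--> q1
q1 --2--> q1
End in state q1, which is not an accepting state.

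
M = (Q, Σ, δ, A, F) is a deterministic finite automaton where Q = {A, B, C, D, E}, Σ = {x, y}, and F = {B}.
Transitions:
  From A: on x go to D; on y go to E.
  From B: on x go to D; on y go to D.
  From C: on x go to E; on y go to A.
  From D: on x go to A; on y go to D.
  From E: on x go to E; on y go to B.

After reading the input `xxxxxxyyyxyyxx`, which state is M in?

A --x--> D
D --x--> A
A --x--> D
D --x--> A
A --x--> D
D --x--> A
A --y--> E
E --y--> B
B --y--> D
D --x--> A
A --y--> E
E --y--> B
B --x--> D
D --x--> A

A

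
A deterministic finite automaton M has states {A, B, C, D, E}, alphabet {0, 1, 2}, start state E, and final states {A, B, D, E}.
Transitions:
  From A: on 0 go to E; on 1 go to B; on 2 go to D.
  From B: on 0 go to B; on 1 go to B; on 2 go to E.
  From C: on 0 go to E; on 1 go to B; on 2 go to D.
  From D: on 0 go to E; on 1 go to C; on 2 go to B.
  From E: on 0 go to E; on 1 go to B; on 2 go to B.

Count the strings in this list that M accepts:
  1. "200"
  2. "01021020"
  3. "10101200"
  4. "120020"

"200": accepted
"01021020": accepted
"10101200": accepted
"120020": accepted

4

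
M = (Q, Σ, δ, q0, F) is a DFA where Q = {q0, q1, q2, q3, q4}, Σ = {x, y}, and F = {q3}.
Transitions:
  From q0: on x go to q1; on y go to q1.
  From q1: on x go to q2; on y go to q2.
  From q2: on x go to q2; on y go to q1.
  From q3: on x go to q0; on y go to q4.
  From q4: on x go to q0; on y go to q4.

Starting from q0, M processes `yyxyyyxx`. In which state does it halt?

q2

q0 --y--> q1
q1 --y--> q2
q2 --x--> q2
q2 --y--> q1
q1 --y--> q2
q2 --y--> q1
q1 --x--> q2
q2 --x--> q2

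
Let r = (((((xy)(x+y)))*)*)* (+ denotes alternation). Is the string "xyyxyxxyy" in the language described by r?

yes

Split into 3 pieces xyy · xyx · xyy; each matches ((((xy)(x+y)))*)*.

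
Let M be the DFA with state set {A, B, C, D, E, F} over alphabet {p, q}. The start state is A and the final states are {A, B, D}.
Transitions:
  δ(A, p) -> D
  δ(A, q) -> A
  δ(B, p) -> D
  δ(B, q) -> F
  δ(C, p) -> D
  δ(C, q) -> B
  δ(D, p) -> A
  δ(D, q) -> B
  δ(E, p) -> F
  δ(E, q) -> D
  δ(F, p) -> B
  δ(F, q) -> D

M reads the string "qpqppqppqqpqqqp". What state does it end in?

A --q--> A
A --p--> D
D --q--> B
B --p--> D
D --p--> A
A --q--> A
A --p--> D
D --p--> A
A --q--> A
A --q--> A
A --p--> D
D --q--> B
B --q--> F
F --q--> D
D --p--> A

A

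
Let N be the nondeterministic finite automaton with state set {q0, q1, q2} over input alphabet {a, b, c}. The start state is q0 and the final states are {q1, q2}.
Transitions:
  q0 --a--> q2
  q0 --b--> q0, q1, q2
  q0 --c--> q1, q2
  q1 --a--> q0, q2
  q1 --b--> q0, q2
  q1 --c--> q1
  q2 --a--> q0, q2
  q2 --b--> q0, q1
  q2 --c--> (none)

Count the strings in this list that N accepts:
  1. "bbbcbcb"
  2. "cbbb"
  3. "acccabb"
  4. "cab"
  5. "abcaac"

4

"bbbcbcb": accepted
"cbbb": accepted
"acccabb": rejected
"cab": accepted
"abcaac": accepted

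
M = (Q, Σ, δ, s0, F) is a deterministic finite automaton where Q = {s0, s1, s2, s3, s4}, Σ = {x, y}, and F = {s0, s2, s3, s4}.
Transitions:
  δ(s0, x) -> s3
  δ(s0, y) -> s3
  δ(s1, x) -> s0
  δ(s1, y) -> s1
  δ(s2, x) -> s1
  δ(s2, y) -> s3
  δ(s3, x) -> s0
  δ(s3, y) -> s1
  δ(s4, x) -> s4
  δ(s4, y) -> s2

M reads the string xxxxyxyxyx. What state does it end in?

s0

s0 --x--> s3
s3 --x--> s0
s0 --x--> s3
s3 --x--> s0
s0 --y--> s3
s3 --x--> s0
s0 --y--> s3
s3 --x--> s0
s0 --y--> s3
s3 --x--> s0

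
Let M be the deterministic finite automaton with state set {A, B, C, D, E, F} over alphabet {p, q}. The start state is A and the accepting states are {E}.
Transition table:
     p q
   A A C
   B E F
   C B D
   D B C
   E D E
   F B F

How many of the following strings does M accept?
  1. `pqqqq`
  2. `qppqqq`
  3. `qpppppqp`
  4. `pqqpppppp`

`pqqqq`: rejected
`qppqqq`: accepted
`qpppppqp`: rejected
`pqqpppppp`: rejected

1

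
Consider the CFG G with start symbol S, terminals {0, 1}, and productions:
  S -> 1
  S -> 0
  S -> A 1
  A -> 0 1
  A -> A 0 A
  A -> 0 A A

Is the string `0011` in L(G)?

no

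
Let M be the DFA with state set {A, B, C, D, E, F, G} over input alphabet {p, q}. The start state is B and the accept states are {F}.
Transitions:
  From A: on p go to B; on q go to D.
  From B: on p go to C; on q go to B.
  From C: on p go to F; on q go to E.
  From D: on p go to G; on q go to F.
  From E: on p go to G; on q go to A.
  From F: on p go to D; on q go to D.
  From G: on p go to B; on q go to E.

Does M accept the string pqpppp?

accepted

B --p--> C
C --q--> E
E --p--> G
G --p--> B
B --p--> C
C --p--> F
End in state F, which is an accepting state.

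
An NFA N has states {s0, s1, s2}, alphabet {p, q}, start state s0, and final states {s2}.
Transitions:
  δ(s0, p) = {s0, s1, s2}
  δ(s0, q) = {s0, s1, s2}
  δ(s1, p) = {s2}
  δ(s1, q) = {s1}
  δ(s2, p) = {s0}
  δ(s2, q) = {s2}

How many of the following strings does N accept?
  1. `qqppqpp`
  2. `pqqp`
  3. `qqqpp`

`qqppqpp`: accepted
`pqqp`: accepted
`qqqpp`: accepted

3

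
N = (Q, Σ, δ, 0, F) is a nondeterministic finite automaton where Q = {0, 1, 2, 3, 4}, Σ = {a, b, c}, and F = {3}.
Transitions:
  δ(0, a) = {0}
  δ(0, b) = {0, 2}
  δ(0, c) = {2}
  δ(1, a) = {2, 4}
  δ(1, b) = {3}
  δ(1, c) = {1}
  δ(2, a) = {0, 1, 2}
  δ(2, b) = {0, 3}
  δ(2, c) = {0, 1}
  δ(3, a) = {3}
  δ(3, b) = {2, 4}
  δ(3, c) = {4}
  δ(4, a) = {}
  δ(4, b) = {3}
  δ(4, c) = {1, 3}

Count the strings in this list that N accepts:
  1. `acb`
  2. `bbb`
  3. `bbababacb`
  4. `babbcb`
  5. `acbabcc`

4

`acb`: accepted
`bbb`: accepted
`bbababacb`: accepted
`babbcb`: accepted
`acbabcc`: rejected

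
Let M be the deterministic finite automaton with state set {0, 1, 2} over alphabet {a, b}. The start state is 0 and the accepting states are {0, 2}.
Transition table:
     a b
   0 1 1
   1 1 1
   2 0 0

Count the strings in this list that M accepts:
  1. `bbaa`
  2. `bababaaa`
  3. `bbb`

0

`bbaa`: rejected
`bababaaa`: rejected
`bbb`: rejected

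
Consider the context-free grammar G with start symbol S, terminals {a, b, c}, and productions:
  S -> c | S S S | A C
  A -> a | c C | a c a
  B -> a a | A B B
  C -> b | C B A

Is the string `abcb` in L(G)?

no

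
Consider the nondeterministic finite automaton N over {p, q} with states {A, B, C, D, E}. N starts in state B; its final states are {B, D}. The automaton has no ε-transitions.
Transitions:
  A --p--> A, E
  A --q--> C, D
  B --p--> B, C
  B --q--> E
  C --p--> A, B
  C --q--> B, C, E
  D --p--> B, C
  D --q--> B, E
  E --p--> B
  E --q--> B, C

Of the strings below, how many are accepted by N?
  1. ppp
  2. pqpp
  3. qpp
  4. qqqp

ppp: accepted
pqpp: accepted
qpp: accepted
qqqp: accepted

4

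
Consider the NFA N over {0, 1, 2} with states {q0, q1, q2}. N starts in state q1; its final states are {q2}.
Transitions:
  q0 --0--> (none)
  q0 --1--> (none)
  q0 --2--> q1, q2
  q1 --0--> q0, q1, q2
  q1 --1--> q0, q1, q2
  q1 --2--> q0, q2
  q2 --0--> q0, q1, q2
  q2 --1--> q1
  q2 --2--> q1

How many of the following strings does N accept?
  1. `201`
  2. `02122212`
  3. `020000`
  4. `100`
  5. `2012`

5

`201`: accepted
`02122212`: accepted
`020000`: accepted
`100`: accepted
`2012`: accepted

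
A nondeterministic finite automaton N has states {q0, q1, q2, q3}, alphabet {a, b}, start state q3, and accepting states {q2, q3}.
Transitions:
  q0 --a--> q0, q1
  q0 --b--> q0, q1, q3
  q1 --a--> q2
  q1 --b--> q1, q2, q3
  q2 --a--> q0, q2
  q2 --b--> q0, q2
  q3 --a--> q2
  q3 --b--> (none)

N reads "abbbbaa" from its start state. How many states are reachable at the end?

3

Start: {q3}
read a: {q2}
read b: {q0, q2}
read b: {q0, q1, q2, q3}
read b: {q0, q1, q2, q3}
read b: {q0, q1, q2, q3}
read a: {q0, q1, q2}
read a: {q0, q1, q2}
Final reachable set {q0, q1, q2} has 3 states.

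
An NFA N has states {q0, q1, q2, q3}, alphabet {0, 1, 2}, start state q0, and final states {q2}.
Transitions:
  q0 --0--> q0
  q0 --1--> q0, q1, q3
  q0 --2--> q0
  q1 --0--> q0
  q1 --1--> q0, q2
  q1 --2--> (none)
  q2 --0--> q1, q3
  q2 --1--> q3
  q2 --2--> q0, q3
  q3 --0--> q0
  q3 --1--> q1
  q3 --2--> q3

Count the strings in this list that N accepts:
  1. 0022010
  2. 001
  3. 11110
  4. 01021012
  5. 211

0022010: rejected
001: rejected
11110: rejected
01021012: rejected
211: accepted

1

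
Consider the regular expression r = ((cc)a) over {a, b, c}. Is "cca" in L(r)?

Split as cc·a: (cc) matches cc and a matches a.

yes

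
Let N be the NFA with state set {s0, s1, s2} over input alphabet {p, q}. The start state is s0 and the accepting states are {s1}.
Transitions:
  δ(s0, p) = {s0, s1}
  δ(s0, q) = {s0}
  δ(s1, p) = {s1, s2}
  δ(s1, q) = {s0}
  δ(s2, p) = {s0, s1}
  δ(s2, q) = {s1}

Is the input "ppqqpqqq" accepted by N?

Start: {s0}
read p: {s0, s1}
read p: {s0, s1, s2}
read q: {s0, s1}
read q: {s0}
read p: {s0, s1}
read q: {s0}
read q: {s0}
read q: {s0}
Reachable ∩ accepting = {} — empty.

rejected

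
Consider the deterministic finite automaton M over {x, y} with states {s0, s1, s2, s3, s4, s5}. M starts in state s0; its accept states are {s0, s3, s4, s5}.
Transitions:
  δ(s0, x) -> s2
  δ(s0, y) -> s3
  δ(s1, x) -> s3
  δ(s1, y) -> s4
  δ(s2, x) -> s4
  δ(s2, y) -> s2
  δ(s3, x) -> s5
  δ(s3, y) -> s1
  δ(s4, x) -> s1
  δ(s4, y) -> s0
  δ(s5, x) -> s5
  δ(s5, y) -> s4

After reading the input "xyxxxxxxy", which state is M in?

s4

s0 --x--> s2
s2 --y--> s2
s2 --x--> s4
s4 --x--> s1
s1 --x--> s3
s3 --x--> s5
s5 --x--> s5
s5 --x--> s5
s5 --y--> s4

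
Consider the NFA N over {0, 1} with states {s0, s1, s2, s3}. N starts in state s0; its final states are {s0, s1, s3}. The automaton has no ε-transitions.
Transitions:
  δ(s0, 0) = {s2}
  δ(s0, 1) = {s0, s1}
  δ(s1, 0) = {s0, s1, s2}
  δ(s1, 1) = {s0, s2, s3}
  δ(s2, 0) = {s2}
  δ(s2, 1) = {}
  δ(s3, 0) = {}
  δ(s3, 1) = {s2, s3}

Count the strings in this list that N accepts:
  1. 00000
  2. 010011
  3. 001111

00000: rejected
010011: rejected
001111: rejected

0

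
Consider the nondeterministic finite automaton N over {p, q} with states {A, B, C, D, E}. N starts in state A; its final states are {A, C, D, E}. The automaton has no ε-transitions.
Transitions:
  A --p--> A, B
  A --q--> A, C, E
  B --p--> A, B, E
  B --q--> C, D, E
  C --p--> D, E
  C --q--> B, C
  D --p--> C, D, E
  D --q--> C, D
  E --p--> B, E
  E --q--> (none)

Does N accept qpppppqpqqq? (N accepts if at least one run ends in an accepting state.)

Start: {A}
read q: {A, C, E}
read p: {A, B, D, E}
read p: {A, B, C, D, E}
read p: {A, B, C, D, E}
read p: {A, B, C, D, E}
read p: {A, B, C, D, E}
read q: {A, B, C, D, E}
read p: {A, B, C, D, E}
read q: {A, B, C, D, E}
read q: {A, B, C, D, E}
read q: {A, B, C, D, E}
Reachable ∩ accepting = {A, C, D, E} — nonempty.

accepted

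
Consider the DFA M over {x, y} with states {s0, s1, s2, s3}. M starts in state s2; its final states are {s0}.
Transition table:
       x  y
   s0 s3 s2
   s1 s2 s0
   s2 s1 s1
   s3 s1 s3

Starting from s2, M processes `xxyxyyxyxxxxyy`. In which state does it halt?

s0

s2 --x--> s1
s1 --x--> s2
s2 --y--> s1
s1 --x--> s2
s2 --y--> s1
s1 --y--> s0
s0 --x--> s3
s3 --y--> s3
s3 --x--> s1
s1 --x--> s2
s2 --x--> s1
s1 --x--> s2
s2 --y--> s1
s1 --y--> s0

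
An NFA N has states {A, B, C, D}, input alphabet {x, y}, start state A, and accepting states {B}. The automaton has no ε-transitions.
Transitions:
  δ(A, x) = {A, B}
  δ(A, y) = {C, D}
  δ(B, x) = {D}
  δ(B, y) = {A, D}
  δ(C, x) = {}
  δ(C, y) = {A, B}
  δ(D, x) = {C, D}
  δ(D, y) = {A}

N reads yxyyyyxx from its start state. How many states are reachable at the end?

Start: {A}
read y: {C, D}
read x: {C, D}
read y: {A, B}
read y: {A, C, D}
read y: {A, B, C, D}
read y: {A, B, C, D}
read x: {A, B, C, D}
read x: {A, B, C, D}
Final reachable set {A, B, C, D} has 4 states.

4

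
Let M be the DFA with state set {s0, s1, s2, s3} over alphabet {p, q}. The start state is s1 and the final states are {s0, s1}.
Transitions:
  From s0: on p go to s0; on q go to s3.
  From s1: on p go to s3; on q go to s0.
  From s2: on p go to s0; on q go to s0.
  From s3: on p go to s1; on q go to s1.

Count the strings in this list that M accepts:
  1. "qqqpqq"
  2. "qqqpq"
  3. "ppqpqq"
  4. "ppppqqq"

"qqqpqq": accepted
"qqqpq": accepted
"ppqpqq": accepted
"ppppqqq": accepted

4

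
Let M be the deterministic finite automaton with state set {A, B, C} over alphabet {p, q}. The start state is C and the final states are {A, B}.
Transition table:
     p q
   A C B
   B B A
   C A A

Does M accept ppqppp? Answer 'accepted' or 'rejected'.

rejected

C --p--> A
A --p--> C
C --q--> A
A --p--> C
C --p--> A
A --p--> C
End in state C, which is not an accepting state.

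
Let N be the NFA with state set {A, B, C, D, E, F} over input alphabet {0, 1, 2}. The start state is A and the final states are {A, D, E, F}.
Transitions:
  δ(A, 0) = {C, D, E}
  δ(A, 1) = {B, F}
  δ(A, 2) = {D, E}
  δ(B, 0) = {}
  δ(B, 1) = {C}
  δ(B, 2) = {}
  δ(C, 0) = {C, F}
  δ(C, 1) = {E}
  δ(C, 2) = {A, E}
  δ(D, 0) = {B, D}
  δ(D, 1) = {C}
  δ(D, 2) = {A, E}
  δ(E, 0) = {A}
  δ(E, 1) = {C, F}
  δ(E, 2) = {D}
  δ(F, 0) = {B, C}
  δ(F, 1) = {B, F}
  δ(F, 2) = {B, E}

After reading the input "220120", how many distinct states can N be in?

5

Start: {A}
read 2: {D, E}
read 2: {A, D, E}
read 0: {A, B, C, D, E}
read 1: {B, C, E, F}
read 2: {A, B, D, E}
read 0: {A, B, C, D, E}
Final reachable set {A, B, C, D, E} has 5 states.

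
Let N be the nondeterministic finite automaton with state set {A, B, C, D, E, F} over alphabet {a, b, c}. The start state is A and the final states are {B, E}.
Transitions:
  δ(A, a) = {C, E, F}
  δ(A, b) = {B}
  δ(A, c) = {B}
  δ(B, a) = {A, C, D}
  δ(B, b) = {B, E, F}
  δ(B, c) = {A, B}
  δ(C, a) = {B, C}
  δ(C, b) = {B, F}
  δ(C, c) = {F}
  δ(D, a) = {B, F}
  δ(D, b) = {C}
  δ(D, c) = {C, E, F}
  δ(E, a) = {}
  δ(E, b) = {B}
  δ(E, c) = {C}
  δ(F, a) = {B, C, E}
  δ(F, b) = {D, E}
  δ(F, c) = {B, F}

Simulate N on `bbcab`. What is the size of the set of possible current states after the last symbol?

5

Start: {A}
read b: {B}
read b: {B, E, F}
read c: {A, B, C, F}
read a: {A, B, C, D, E, F}
read b: {B, C, D, E, F}
Final reachable set {B, C, D, E, F} has 5 states.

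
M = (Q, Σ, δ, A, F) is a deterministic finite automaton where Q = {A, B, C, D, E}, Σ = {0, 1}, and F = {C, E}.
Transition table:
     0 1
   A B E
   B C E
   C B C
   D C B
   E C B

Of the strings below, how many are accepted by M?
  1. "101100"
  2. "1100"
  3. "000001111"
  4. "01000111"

2

"101100": accepted
"1100": rejected
"000001111": rejected
"01000111": accepted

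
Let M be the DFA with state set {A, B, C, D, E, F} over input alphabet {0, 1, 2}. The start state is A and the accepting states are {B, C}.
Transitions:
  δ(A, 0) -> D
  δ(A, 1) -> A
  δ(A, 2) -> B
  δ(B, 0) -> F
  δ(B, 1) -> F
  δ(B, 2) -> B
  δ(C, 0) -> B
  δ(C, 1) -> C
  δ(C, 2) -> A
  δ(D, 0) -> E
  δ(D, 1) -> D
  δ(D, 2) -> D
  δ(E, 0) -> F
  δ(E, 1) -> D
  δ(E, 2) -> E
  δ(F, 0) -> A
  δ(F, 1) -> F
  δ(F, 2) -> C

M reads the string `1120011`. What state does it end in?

A

A --1--> A
A --1--> A
A --2--> B
B --0--> F
F --0--> A
A --1--> A
A --1--> A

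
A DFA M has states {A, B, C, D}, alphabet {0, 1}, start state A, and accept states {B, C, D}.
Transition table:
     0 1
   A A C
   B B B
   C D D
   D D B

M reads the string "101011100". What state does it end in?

B

A --1--> C
C --0--> D
D --1--> B
B --0--> B
B --1--> B
B --1--> B
B --1--> B
B --0--> B
B --0--> B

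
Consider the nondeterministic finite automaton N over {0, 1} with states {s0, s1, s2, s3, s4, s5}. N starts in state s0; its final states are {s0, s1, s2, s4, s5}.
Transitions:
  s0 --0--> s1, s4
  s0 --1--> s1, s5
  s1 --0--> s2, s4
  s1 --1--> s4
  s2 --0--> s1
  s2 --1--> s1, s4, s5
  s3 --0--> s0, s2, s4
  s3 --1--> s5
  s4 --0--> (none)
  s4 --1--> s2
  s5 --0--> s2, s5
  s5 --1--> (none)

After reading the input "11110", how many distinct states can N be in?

3

Start: {s0}
read 1: {s1, s5}
read 1: {s4}
read 1: {s2}
read 1: {s1, s4, s5}
read 0: {s2, s4, s5}
Final reachable set {s2, s4, s5} has 3 states.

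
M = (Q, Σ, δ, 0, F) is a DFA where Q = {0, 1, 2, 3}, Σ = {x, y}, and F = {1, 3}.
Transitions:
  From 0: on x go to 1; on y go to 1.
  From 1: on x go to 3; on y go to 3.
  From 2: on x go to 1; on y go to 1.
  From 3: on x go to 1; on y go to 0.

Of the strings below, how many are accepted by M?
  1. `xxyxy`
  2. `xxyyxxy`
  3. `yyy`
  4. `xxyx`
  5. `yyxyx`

4

`xxyxy`: accepted
`xxyyxxy`: accepted
`yyy`: rejected
`xxyx`: accepted
`yyxyx`: accepted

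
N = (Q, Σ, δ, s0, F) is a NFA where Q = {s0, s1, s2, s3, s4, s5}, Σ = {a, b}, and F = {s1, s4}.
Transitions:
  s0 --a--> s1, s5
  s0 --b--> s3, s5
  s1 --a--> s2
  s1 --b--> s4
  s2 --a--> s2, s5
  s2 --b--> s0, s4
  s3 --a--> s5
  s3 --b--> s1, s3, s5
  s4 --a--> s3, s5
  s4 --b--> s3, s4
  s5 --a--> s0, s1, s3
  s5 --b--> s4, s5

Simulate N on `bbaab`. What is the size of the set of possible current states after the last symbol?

Start: {s0}
read b: {s3, s5}
read b: {s1, s3, s4, s5}
read a: {s0, s1, s2, s3, s5}
read a: {s0, s1, s2, s3, s5}
read b: {s0, s1, s3, s4, s5}
Final reachable set {s0, s1, s3, s4, s5} has 5 states.

5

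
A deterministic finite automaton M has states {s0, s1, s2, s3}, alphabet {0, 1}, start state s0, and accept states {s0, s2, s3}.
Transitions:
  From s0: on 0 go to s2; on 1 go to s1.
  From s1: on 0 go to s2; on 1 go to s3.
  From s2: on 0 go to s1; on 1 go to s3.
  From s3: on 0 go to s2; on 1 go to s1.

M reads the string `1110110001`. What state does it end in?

s0 --1--> s1
s1 --1--> s3
s3 --1--> s1
s1 --0--> s2
s2 --1--> s3
s3 --1--> s1
s1 --0--> s2
s2 --0--> s1
s1 --0--> s2
s2 --1--> s3

s3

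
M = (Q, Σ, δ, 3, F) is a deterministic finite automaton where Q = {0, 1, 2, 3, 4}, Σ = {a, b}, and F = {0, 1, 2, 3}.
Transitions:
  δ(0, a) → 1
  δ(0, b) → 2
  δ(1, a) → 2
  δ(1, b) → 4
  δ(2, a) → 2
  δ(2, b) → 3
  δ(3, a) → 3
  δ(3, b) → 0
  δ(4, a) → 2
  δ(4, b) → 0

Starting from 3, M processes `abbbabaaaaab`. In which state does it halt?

3

3 --a--> 3
3 --b--> 0
0 --b--> 2
2 --b--> 3
3 --a--> 3
3 --b--> 0
0 --a--> 1
1 --a--> 2
2 --a--> 2
2 --a--> 2
2 --a--> 2
2 --b--> 3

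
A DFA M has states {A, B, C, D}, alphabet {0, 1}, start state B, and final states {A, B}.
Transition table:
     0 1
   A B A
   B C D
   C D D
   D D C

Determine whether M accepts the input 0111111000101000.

rejected

B --0--> C
C --1--> D
D --1--> C
C --1--> D
D --1--> C
C --1--> D
D --1--> C
C --0--> D
D --0--> D
D --0--> D
D --1--> C
C --0--> D
D --1--> C
C --0--> D
D --0--> D
D --0--> D
End in state D, which is not an accepting state.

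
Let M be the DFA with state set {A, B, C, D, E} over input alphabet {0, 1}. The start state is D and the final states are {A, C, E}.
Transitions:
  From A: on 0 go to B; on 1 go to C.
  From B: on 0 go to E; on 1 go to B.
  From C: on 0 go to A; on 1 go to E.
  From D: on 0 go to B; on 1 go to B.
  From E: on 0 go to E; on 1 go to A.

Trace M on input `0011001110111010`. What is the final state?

B

D --0--> B
B --0--> E
E --1--> A
A --1--> C
C --0--> A
A --0--> B
B --1--> B
B --1--> B
B --1--> B
B --0--> E
E --1--> A
A --1--> C
C --1--> E
E --0--> E
E --1--> A
A --0--> B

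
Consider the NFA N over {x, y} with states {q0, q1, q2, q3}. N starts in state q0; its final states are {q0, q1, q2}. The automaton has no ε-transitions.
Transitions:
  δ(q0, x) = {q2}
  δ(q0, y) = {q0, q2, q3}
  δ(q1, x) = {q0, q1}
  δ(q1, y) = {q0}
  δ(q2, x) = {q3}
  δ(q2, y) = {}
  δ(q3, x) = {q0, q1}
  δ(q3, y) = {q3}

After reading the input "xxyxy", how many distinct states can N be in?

3

Start: {q0}
read x: {q2}
read x: {q3}
read y: {q3}
read x: {q0, q1}
read y: {q0, q2, q3}
Final reachable set {q0, q2, q3} has 3 states.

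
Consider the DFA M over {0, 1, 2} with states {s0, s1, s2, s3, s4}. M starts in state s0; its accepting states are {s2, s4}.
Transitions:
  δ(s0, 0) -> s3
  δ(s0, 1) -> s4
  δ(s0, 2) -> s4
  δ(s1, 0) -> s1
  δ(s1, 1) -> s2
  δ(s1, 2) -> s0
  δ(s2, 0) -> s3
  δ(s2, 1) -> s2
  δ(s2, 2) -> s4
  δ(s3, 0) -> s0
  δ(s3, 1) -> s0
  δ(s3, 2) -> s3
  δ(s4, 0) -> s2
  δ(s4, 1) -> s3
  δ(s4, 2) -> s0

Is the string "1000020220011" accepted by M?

rejected

s0 --1--> s4
s4 --0--> s2
s2 --0--> s3
s3 --0--> s0
s0 --0--> s3
s3 --2--> s3
s3 --0--> s0
s0 --2--> s4
s4 --2--> s0
s0 --0--> s3
s3 --0--> s0
s0 --1--> s4
s4 --1--> s3
End in state s3, which is not an accepting state.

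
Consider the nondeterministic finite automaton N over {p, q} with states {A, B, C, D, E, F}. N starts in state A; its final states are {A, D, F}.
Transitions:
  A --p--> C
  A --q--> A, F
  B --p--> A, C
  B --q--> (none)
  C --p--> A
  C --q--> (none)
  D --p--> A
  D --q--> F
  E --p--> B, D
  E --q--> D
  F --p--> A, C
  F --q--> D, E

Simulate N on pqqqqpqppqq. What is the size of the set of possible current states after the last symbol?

0

Start: {A}
read p: {C}
read q: {}
The reachable set is empty and stays empty for the remaining 9 symbols.
Final reachable set {} has 0 states.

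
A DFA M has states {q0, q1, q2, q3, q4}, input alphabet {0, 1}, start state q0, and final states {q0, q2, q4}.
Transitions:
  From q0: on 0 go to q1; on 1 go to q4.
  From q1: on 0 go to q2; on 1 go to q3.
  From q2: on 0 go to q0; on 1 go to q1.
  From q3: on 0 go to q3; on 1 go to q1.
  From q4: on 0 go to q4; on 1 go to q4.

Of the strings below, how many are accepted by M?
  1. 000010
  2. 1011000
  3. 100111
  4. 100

000010: rejected
1011000: accepted
100111: accepted
100: accepted

3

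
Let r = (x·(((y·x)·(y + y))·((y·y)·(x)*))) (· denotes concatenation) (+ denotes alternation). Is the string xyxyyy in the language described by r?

yes

Split as x·yxyyy: x matches x and (((y·x)·(y+y))·((y·y)·(x)*)) matches yxyyy.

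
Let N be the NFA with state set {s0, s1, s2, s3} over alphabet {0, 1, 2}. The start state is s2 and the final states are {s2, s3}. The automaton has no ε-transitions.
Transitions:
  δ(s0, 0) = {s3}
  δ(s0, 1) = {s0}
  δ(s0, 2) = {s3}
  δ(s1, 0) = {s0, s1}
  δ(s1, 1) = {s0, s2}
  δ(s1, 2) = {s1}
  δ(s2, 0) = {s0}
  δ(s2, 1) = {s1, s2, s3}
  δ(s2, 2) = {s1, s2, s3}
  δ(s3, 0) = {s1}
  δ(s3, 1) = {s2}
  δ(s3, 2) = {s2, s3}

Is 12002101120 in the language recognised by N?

Start: {s2}
read 1: {s1, s2, s3}
read 2: {s1, s2, s3}
read 0: {s0, s1}
read 0: {s0, s1, s3}
read 2: {s1, s2, s3}
read 1: {s0, s1, s2, s3}
read 0: {s0, s1, s3}
read 1: {s0, s2}
read 1: {s0, s1, s2, s3}
read 2: {s1, s2, s3}
read 0: {s0, s1}
Reachable ∩ accepting = {} — empty.

rejected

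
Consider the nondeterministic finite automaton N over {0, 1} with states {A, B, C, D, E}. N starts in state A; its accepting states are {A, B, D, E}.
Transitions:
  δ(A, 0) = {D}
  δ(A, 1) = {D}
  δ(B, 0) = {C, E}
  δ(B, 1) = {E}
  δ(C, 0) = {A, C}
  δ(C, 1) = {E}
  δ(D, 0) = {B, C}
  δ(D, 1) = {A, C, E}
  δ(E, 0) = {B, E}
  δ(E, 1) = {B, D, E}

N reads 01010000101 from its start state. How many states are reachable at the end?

5

Start: {A}
read 0: {D}
read 1: {A, C, E}
read 0: {A, B, C, D, E}
read 1: {A, B, C, D, E}
read 0: {A, B, C, D, E}
read 0: {A, B, C, D, E}
read 0: {A, B, C, D, E}
read 0: {A, B, C, D, E}
read 1: {A, B, C, D, E}
read 0: {A, B, C, D, E}
read 1: {A, B, C, D, E}
Final reachable set {A, B, C, D, E} has 5 states.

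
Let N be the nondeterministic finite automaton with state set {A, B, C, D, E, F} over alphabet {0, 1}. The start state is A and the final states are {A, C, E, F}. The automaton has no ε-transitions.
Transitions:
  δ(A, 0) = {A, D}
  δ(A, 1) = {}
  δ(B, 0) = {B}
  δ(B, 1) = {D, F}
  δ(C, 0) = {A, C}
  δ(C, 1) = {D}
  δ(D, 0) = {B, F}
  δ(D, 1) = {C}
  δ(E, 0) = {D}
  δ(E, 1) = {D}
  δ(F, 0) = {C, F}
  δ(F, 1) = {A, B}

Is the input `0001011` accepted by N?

Start: {A}
read 0: {A, D}
read 0: {A, B, D, F}
read 0: {A, B, C, D, F}
read 1: {A, B, C, D, F}
read 0: {A, B, C, D, F}
read 1: {A, B, C, D, F}
read 1: {A, B, C, D, F}
Reachable ∩ accepting = {A, C, F} — nonempty.

accepted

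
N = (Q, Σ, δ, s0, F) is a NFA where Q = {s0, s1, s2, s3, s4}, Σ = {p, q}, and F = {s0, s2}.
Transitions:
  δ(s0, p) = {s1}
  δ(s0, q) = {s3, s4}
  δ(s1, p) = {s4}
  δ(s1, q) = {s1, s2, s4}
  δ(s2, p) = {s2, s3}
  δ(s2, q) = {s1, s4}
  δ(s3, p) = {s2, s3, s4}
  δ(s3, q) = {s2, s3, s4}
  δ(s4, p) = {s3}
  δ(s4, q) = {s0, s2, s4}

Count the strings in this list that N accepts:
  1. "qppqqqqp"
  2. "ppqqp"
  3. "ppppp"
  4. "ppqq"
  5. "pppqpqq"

"qppqqqqp": accepted
"ppqqp": accepted
"ppppp": accepted
"ppqq": accepted
"pppqpqq": accepted

5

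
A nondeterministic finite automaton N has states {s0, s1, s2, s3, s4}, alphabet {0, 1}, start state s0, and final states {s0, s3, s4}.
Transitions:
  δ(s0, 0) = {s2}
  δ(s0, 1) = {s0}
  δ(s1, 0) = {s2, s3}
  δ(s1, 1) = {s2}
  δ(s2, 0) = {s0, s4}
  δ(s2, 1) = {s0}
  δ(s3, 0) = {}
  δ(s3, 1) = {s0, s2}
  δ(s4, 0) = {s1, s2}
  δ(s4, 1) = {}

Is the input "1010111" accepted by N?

accepted

Start: {s0}
read 1: {s0}
read 0: {s2}
read 1: {s0}
read 0: {s2}
read 1: {s0}
read 1: {s0}
read 1: {s0}
Reachable ∩ accepting = {s0} — nonempty.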